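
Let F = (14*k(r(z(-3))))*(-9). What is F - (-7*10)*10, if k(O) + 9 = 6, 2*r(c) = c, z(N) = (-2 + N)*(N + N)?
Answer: 1078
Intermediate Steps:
z(N) = 2*N*(-2 + N) (z(N) = (-2 + N)*(2*N) = 2*N*(-2 + N))
r(c) = c/2
k(O) = -3 (k(O) = -9 + 6 = -3)
F = 378 (F = (14*(-3))*(-9) = -42*(-9) = 378)
F - (-7*10)*10 = 378 - (-7*10)*10 = 378 - (-70)*10 = 378 - 1*(-700) = 378 + 700 = 1078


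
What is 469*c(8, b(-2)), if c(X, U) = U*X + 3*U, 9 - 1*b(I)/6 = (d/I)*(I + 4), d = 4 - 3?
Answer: 309540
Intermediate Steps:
d = 1
b(I) = 54 - 6*(4 + I)/I (b(I) = 54 - 6*1/I*(I + 4) = 54 - 6*(4 + I)/I)
c(X, U) = 3*U + U*X
469*c(8, b(-2)) = 469*((48 - 24/(-2))*(3 + 8)) = 469*((48 - 24*(-½))*11) = 469*((48 + 12)*11) = 469*(60*11) = 469*660 = 309540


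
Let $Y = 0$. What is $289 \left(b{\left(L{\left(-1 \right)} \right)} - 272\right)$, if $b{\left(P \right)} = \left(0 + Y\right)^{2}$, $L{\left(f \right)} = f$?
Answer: $-78608$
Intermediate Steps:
$b{\left(P \right)} = 0$ ($b{\left(P \right)} = \left(0 + 0\right)^{2} = 0^{2} = 0$)
$289 \left(b{\left(L{\left(-1 \right)} \right)} - 272\right) = 289 \left(0 - 272\right) = 289 \left(-272\right) = -78608$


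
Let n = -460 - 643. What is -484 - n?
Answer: 619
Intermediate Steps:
n = -1103
-484 - n = -484 - 1*(-1103) = -484 + 1103 = 619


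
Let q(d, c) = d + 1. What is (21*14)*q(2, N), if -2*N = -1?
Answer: 882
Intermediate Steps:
N = ½ (N = -½*(-1) = ½ ≈ 0.50000)
q(d, c) = 1 + d
(21*14)*q(2, N) = (21*14)*(1 + 2) = 294*3 = 882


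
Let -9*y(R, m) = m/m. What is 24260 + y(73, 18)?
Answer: 218339/9 ≈ 24260.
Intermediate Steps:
y(R, m) = -⅑ (y(R, m) = -m/(9*m) = -⅑*1 = -⅑)
24260 + y(73, 18) = 24260 - ⅑ = 218339/9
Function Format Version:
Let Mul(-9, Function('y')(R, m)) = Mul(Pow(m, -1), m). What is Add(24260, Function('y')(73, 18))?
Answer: Rational(218339, 9) ≈ 24260.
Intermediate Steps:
Function('y')(R, m) = Rational(-1, 9) (Function('y')(R, m) = Mul(Rational(-1, 9), Mul(Pow(m, -1), m)) = Mul(Rational(-1, 9), 1) = Rational(-1, 9))
Add(24260, Function('y')(73, 18)) = Add(24260, Rational(-1, 9)) = Rational(218339, 9)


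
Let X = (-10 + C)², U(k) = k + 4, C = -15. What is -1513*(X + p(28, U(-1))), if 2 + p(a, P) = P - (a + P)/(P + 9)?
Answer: -11318753/12 ≈ -9.4323e+5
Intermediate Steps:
U(k) = 4 + k
X = 625 (X = (-10 - 15)² = (-25)² = 625)
p(a, P) = -2 + P - (P + a)/(9 + P) (p(a, P) = -2 + (P - (a + P)/(P + 9)) = -2 + (P - (P + a)/(9 + P)) = -2 + P - (P + a)/(9 + P))
-1513*(X + p(28, U(-1))) = -1513*(625 + (-18 + (4 - 1)² - 1*28 + 6*(4 - 1))/(9 + (4 - 1))) = -1513*(625 + (-18 + 3² - 28 + 6*3)/(9 + 3)) = -1513*(625 + (-18 + 9 - 28 + 18)/12) = -1513*(625 + (1/12)*(-19)) = -1513*(625 - 19/12) = -1513*7481/12 = -11318753/12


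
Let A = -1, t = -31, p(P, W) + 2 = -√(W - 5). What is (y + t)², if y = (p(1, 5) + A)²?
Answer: 484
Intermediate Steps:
p(P, W) = -2 - √(-5 + W) (p(P, W) = -2 - √(W - 5) = -2 - √(-5 + W))
y = 9 (y = ((-2 - √(-5 + 5)) - 1)² = ((-2 - √0) - 1)² = ((-2 - 1*0) - 1)² = ((-2 + 0) - 1)² = (-2 - 1)² = (-3)² = 9)
(y + t)² = (9 - 31)² = (-22)² = 484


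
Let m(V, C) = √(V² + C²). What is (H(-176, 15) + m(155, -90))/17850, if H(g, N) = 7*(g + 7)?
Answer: -169/2550 + √1285/3570 ≈ -0.056233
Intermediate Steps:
H(g, N) = 49 + 7*g (H(g, N) = 7*(7 + g) = 49 + 7*g)
m(V, C) = √(C² + V²)
(H(-176, 15) + m(155, -90))/17850 = ((49 + 7*(-176)) + √((-90)² + 155²))/17850 = ((49 - 1232) + √(8100 + 24025))*(1/17850) = (-1183 + √32125)*(1/17850) = (-1183 + 5*√1285)*(1/17850) = -169/2550 + √1285/3570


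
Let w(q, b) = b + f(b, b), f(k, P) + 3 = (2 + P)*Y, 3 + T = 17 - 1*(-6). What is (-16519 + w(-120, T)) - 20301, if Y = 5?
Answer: -36693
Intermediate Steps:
T = 20 (T = -3 + (17 - 1*(-6)) = -3 + (17 + 6) = -3 + 23 = 20)
f(k, P) = 7 + 5*P (f(k, P) = -3 + (2 + P)*5 = -3 + (10 + 5*P) = 7 + 5*P)
w(q, b) = 7 + 6*b (w(q, b) = b + (7 + 5*b) = 7 + 6*b)
(-16519 + w(-120, T)) - 20301 = (-16519 + (7 + 6*20)) - 20301 = (-16519 + (7 + 120)) - 20301 = (-16519 + 127) - 20301 = -16392 - 20301 = -36693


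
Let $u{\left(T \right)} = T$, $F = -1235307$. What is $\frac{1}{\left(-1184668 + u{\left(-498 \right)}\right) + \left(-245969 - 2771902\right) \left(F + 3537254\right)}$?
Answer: $- \frac{1}{6946980280003} \approx -1.4395 \cdot 10^{-13}$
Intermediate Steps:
$\frac{1}{\left(-1184668 + u{\left(-498 \right)}\right) + \left(-245969 - 2771902\right) \left(F + 3537254\right)} = \frac{1}{\left(-1184668 - 498\right) + \left(-245969 - 2771902\right) \left(-1235307 + 3537254\right)} = \frac{1}{-1185166 - 6946979094837} = \frac{1}{-6946980280003} = - \frac{1}{6946980280003}$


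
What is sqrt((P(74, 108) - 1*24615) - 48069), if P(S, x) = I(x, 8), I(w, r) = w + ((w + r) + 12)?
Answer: 16*I*sqrt(283) ≈ 269.16*I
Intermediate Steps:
I(w, r) = 12 + r + 2*w (I(w, r) = w + ((r + w) + 12) = w + (12 + r + w) = 12 + r + 2*w)
P(S, x) = 20 + 2*x (P(S, x) = 12 + 8 + 2*x = 20 + 2*x)
sqrt((P(74, 108) - 1*24615) - 48069) = sqrt(((20 + 2*108) - 1*24615) - 48069) = sqrt(((20 + 216) - 24615) - 48069) = sqrt((236 - 24615) - 48069) = sqrt(-24379 - 48069) = sqrt(-72448) = 16*I*sqrt(283)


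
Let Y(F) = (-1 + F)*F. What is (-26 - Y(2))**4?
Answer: 614656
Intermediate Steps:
Y(F) = F*(-1 + F)
(-26 - Y(2))**4 = (-26 - 2*(-1 + 2))**4 = (-26 - 2)**4 = (-28)**4 = 614656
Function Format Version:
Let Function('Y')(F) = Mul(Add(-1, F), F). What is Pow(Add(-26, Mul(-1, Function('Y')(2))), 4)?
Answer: 614656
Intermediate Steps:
Function('Y')(F) = Mul(F, Add(-1, F))
Pow(Add(-26, Mul(-1, Function('Y')(2))), 4) = Pow(Add(-26, Mul(-1, Mul(2, Add(-1, 2)))), 4) = Pow(Add(-26, Mul(-1, Mul(2, 1))), 4) = Pow(Add(-26, Mul(-1, 2)), 4) = Pow(Add(-26, -2), 4) = Pow(-28, 4) = 614656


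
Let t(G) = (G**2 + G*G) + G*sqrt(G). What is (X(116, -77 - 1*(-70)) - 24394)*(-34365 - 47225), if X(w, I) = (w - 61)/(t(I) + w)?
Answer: 91829789443640/46139 - 31412150*I*sqrt(7)/46139 ≈ 1.9903e+9 - 1801.3*I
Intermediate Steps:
t(G) = G**(3/2) + 2*G**2 (t(G) = (G**2 + G**2) + G**(3/2) = 2*G**2 + G**(3/2) = G**(3/2) + 2*G**2)
X(w, I) = (-61 + w)/(w + I**(3/2) + 2*I**2) (X(w, I) = (w - 61)/((I**(3/2) + 2*I**2) + w) = (-61 + w)/(w + I**(3/2) + 2*I**2))
(X(116, -77 - 1*(-70)) - 24394)*(-34365 - 47225) = ((-61 + 116)/(116 + (-77 - 1*(-70))**(3/2) + 2*(-77 - 1*(-70))**2) - 24394)*(-34365 - 47225) = (55/(116 + (-77 + 70)**(3/2) + 2*(-77 + 70)**2) - 24394)*(-81590) = (55/(116 + (-7)**(3/2) + 2*(-7)**2) - 24394)*(-81590) = (55/(116 - 7*I*sqrt(7) + 2*49) - 24394)*(-81590) = (55/(116 - 7*I*sqrt(7) + 98) - 24394)*(-81590) = (55/(214 - 7*I*sqrt(7)) - 24394)*(-81590) = (-24394 + 55/(214 - 7*I*sqrt(7)))*(-81590) = 1990306460 - 4487450/(214 - 7*I*sqrt(7))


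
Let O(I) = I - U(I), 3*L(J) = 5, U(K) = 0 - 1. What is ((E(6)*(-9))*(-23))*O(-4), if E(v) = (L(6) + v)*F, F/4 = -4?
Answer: 76176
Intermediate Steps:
U(K) = -1
F = -16 (F = 4*(-4) = -16)
L(J) = 5/3 (L(J) = (⅓)*5 = 5/3)
O(I) = 1 + I (O(I) = I - 1*(-1) = I + 1 = 1 + I)
E(v) = -80/3 - 16*v (E(v) = (5/3 + v)*(-16) = -80/3 - 16*v)
((E(6)*(-9))*(-23))*O(-4) = (((-80/3 - 16*6)*(-9))*(-23))*(1 - 4) = (((-80/3 - 96)*(-9))*(-23))*(-3) = (-368/3*(-9)*(-23))*(-3) = (1104*(-23))*(-3) = -25392*(-3) = 76176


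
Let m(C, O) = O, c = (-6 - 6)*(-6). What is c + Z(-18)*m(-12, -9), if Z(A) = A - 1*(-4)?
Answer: 198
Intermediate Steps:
Z(A) = 4 + A (Z(A) = A + 4 = 4 + A)
c = 72 (c = -12*(-6) = 72)
c + Z(-18)*m(-12, -9) = 72 + (4 - 18)*(-9) = 72 - 14*(-9) = 72 + 126 = 198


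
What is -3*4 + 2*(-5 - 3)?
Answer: -28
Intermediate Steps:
-3*4 + 2*(-5 - 3) = -12 + 2*(-8) = -12 - 16 = -28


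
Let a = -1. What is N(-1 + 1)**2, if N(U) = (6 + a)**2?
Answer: 625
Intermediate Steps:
N(U) = 25 (N(U) = (6 - 1)**2 = 5**2 = 25)
N(-1 + 1)**2 = 25**2 = 625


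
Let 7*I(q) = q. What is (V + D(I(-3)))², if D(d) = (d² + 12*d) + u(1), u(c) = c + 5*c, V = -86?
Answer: 17330569/2401 ≈ 7218.1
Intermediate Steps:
I(q) = q/7
u(c) = 6*c
D(d) = 6 + d² + 12*d (D(d) = (d² + 12*d) + 6*1 = (d² + 12*d) + 6 = 6 + d² + 12*d)
(V + D(I(-3)))² = (-86 + (6 + ((⅐)*(-3))² + 12*((⅐)*(-3))))² = (-86 + (6 + (-3/7)² + 12*(-3/7)))² = (-86 + (6 + 9/49 - 36/7))² = (-86 + 51/49)² = (-4163/49)² = 17330569/2401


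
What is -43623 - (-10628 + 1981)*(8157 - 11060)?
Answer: -25145864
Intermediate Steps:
-43623 - (-10628 + 1981)*(8157 - 11060) = -43623 - (-8647)*(-2903) = -43623 - 1*25102241 = -43623 - 25102241 = -25145864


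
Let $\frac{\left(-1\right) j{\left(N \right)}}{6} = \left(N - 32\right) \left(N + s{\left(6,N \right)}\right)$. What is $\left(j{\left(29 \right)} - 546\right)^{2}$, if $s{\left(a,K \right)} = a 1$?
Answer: $7056$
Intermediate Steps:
$s{\left(a,K \right)} = a$
$j{\left(N \right)} = - 6 \left(-32 + N\right) \left(6 + N\right)$ ($j{\left(N \right)} = - 6 \left(N - 32\right) \left(N + 6\right) = - 6 \left(-32 + N\right) \left(6 + N\right)$)
$\left(j{\left(29 \right)} - 546\right)^{2} = \left(\left(1152 - 6 \cdot 29^{2} + 156 \cdot 29\right) - 546\right)^{2} = \left(\left(1152 - 5046 + 4524\right) - 546\right)^{2} = \left(630 - 546\right)^{2} = 84^{2} = 7056$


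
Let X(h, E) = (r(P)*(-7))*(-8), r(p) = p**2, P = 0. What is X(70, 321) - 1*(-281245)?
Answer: 281245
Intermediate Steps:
X(h, E) = 0 (X(h, E) = (0**2*(-7))*(-8) = (0*(-7))*(-8) = 0*(-8) = 0)
X(70, 321) - 1*(-281245) = 0 - 1*(-281245) = 0 + 281245 = 281245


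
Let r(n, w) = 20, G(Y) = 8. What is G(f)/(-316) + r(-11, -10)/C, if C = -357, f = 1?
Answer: -2294/28203 ≈ -0.081339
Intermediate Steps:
G(f)/(-316) + r(-11, -10)/C = 8/(-316) + 20/(-357) = 8*(-1/316) + 20*(-1/357) = -2/79 - 20/357 = -2294/28203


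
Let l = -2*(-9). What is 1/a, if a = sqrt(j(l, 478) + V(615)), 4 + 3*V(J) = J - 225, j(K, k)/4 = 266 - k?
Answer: -I*sqrt(6474)/2158 ≈ -0.037285*I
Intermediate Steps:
l = 18
j(K, k) = 1064 - 4*k (j(K, k) = 4*(266 - k) = 1064 - 4*k)
V(J) = -229/3 + J/3 (V(J) = -4/3 + (J - 225)/3 = -4/3 + (-225 + J)/3 = -4/3 + (-75 + J/3) = -229/3 + J/3)
a = I*sqrt(6474)/3 (a = sqrt((1064 - 4*478) + (-229/3 + (1/3)*615)) = sqrt((1064 - 1912) + (-229/3 + 205)) = sqrt(-848 + 386/3) = sqrt(-2158/3) = I*sqrt(6474)/3 ≈ 26.82*I)
1/a = 1/(I*sqrt(6474)/3) = -I*sqrt(6474)/2158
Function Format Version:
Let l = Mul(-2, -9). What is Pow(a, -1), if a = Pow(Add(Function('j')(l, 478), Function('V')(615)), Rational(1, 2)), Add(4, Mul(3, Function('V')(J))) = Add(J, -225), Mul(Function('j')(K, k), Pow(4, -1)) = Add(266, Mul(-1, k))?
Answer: Mul(Rational(-1, 2158), I, Pow(6474, Rational(1, 2))) ≈ Mul(-0.037285, I)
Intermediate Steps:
l = 18
Function('j')(K, k) = Add(1064, Mul(-4, k)) (Function('j')(K, k) = Mul(4, Add(266, Mul(-1, k))) = Add(1064, Mul(-4, k)))
Function('V')(J) = Add(Rational(-229, 3), Mul(Rational(1, 3), J)) (Function('V')(J) = Add(Rational(-4, 3), Mul(Rational(1, 3), Add(J, -225))) = Add(Rational(-4, 3), Mul(Rational(1, 3), Add(-225, J))) = Add(Rational(-4, 3), Add(-75, Mul(Rational(1, 3), J))) = Add(Rational(-229, 3), Mul(Rational(1, 3), J)))
a = Mul(Rational(1, 3), I, Pow(6474, Rational(1, 2))) (a = Pow(Add(Add(1064, Mul(-4, 478)), Add(Rational(-229, 3), Mul(Rational(1, 3), 615))), Rational(1, 2)) = Pow(Add(Add(1064, -1912), Add(Rational(-229, 3), 205)), Rational(1, 2)) = Pow(Add(-848, Rational(386, 3)), Rational(1, 2)) = Pow(Rational(-2158, 3), Rational(1, 2)) = Mul(Rational(1, 3), I, Pow(6474, Rational(1, 2))) ≈ Mul(26.820, I))
Pow(a, -1) = Pow(Mul(Rational(1, 3), I, Pow(6474, Rational(1, 2))), -1) = Mul(Rational(-1, 2158), I, Pow(6474, Rational(1, 2)))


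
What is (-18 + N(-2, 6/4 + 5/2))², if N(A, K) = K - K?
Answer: 324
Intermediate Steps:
N(A, K) = 0
(-18 + N(-2, 6/4 + 5/2))² = (-18 + 0)² = (-18)² = 324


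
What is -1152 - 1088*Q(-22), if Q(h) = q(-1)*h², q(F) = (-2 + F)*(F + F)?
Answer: -3160704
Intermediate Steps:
q(F) = 2*F*(-2 + F) (q(F) = (-2 + F)*(2*F) = 2*F*(-2 + F))
Q(h) = 6*h² (Q(h) = (2*(-1)*(-2 - 1))*h² = (2*(-1)*(-3))*h² = 6*h²)
-1152 - 1088*Q(-22) = -1152 - 6528*(-22)² = -1152 - 6528*484 = -1152 - 1088*2904 = -1152 - 3159552 = -3160704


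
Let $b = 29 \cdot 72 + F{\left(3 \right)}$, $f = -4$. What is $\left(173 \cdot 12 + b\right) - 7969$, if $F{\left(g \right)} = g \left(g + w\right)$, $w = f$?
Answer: $-3808$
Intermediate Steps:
$w = -4$
$F{\left(g \right)} = g \left(-4 + g\right)$ ($F{\left(g \right)} = g \left(g - 4\right) = g \left(-4 + g\right)$)
$b = 2085$ ($b = 29 \cdot 72 + 3 \left(-4 + 3\right) = 2088 + 3 \left(-1\right) = 2088 - 3 = 2085$)
$\left(173 \cdot 12 + b\right) - 7969 = \left(173 \cdot 12 + 2085\right) - 7969 = \left(2076 + 2085\right) - 7969 = 4161 - 7969 = -3808$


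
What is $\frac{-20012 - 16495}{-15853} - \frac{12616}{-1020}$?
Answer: $\frac{59309647}{4042515} \approx 14.671$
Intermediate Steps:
$\frac{-20012 - 16495}{-15853} - \frac{12616}{-1020} = \left(-36507\right) \left(- \frac{1}{15853}\right) - - \frac{3154}{255} = \frac{36507}{15853} + \frac{3154}{255} = \frac{59309647}{4042515}$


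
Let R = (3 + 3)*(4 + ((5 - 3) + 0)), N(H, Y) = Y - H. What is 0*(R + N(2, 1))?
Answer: 0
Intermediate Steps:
R = 36 (R = 6*(4 + (2 + 0)) = 6*(4 + 2) = 6*6 = 36)
0*(R + N(2, 1)) = 0*(36 + (1 - 1*2)) = 0*(36 + (1 - 2)) = 0*(36 - 1) = 0*35 = 0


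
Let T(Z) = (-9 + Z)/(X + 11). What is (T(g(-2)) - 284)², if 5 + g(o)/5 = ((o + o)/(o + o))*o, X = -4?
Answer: 4129024/49 ≈ 84266.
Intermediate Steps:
g(o) = -25 + 5*o (g(o) = -25 + 5*(((o + o)/(o + o))*o) = -25 + 5*(((2*o)/((2*o)))*o) = -25 + 5*(((2*o)*(1/(2*o)))*o) = -25 + 5*(1*o) = -25 + 5*o)
T(Z) = -9/7 + Z/7 (T(Z) = (-9 + Z)/(-4 + 11) = (-9 + Z)/7 = (-9 + Z)*(⅐) = -9/7 + Z/7)
(T(g(-2)) - 284)² = ((-9/7 + (-25 + 5*(-2))/7) - 284)² = ((-9/7 + (-25 - 10)/7) - 284)² = ((-9/7 + (⅐)*(-35)) - 284)² = ((-9/7 - 5) - 284)² = (-44/7 - 284)² = (-2032/7)² = 4129024/49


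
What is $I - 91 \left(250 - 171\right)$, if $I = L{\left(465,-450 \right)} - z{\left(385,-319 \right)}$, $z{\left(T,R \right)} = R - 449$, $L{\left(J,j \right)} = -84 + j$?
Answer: $-6955$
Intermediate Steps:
$z{\left(T,R \right)} = -449 + R$
$I = 234$ ($I = \left(-84 - 450\right) - \left(-449 - 319\right) = -534 - -768 = -534 + 768 = 234$)
$I - 91 \left(250 - 171\right) = 234 - 91 \left(250 - 171\right) = 234 - 7189 = -6955$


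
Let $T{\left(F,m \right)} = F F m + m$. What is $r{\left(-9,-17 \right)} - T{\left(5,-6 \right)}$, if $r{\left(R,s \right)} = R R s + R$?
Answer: $-1230$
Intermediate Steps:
$r{\left(R,s \right)} = R + s R^{2}$ ($r{\left(R,s \right)} = R^{2} s + R = s R^{2} + R = R + s R^{2}$)
$T{\left(F,m \right)} = m + m F^{2}$ ($T{\left(F,m \right)} = F^{2} m + m = m F^{2} + m = m + m F^{2}$)
$r{\left(-9,-17 \right)} - T{\left(5,-6 \right)} = - 9 \left(1 - -153\right) - - 6 \left(1 + 5^{2}\right) = - 9 \left(1 + 153\right) - - 6 \left(1 + 25\right) = \left(-9\right) 154 - \left(-6\right) 26 = -1386 - -156 = -1386 + 156 = -1230$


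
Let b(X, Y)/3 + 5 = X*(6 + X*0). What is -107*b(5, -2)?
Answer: -8025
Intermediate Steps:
b(X, Y) = -15 + 18*X (b(X, Y) = -15 + 3*(X*(6 + X*0)) = -15 + 3*(X*(6 + 0)) = -15 + 3*(X*6) = -15 + 3*(6*X) = -15 + 18*X)
-107*b(5, -2) = -107*(-15 + 18*5) = -107*(-15 + 90) = -107*75 = -8025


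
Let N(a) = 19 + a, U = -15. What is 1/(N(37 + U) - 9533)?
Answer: -1/9492 ≈ -0.00010535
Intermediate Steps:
1/(N(37 + U) - 9533) = 1/((19 + (37 - 15)) - 9533) = 1/((19 + 22) - 9533) = 1/(41 - 9533) = 1/(-9492) = -1/9492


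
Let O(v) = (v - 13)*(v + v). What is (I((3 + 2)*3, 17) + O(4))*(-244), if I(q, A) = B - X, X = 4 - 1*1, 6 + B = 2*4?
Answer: 17812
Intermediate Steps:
B = 2 (B = -6 + 2*4 = -6 + 8 = 2)
X = 3 (X = 4 - 1 = 3)
O(v) = 2*v*(-13 + v) (O(v) = (-13 + v)*(2*v) = 2*v*(-13 + v))
I(q, A) = -1 (I(q, A) = 2 - 1*3 = 2 - 3 = -1)
(I((3 + 2)*3, 17) + O(4))*(-244) = (-1 + 2*4*(-13 + 4))*(-244) = (-1 + 2*4*(-9))*(-244) = (-1 - 72)*(-244) = -73*(-244) = 17812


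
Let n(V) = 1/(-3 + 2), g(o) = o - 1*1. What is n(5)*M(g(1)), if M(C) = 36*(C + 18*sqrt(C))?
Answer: 0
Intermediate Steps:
g(o) = -1 + o (g(o) = o - 1 = -1 + o)
n(V) = -1 (n(V) = 1/(-1) = -1)
M(C) = 36*C + 648*sqrt(C)
n(5)*M(g(1)) = -(36*(-1 + 1) + 648*sqrt(-1 + 1)) = -(36*0 + 648*sqrt(0)) = -(0 + 648*0) = -(0 + 0) = -1*0 = 0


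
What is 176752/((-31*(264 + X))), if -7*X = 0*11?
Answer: -22094/1023 ≈ -21.597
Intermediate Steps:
X = 0 (X = -0*11 = -⅐*0 = 0)
176752/((-31*(264 + X))) = 176752/((-31*(264 + 0))) = 176752/((-31*264)) = 176752/(-8184) = 176752*(-1/8184) = -22094/1023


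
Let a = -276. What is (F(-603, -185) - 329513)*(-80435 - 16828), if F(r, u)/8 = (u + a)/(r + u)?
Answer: 6313646638557/197 ≈ 3.2049e+10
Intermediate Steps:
F(r, u) = 8*(-276 + u)/(r + u) (F(r, u) = 8*((u - 276)/(r + u)) = 8*((-276 + u)/(r + u)) = 8*(-276 + u)/(r + u))
(F(-603, -185) - 329513)*(-80435 - 16828) = (8*(-276 - 185)/(-603 - 185) - 329513)*(-80435 - 16828) = (8*(-461)/(-788) - 329513)*(-97263) = (8*(-1/788)*(-461) - 329513)*(-97263) = (922/197 - 329513)*(-97263) = -64913139/197*(-97263) = 6313646638557/197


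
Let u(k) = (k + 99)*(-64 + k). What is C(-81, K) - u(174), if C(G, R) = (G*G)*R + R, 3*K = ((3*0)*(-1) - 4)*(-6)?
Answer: 22466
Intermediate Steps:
K = 8 (K = (((3*0)*(-1) - 4)*(-6))/3 = ((0*(-1) - 4)*(-6))/3 = ((0 - 4)*(-6))/3 = (-4*(-6))/3 = (1/3)*24 = 8)
u(k) = (-64 + k)*(99 + k) (u(k) = (99 + k)*(-64 + k) = (-64 + k)*(99 + k))
C(G, R) = R + R*G**2 (C(G, R) = G**2*R + R = R*G**2 + R = R + R*G**2)
C(-81, K) - u(174) = 8*(1 + (-81)**2) - (-6336 + 174**2 + 35*174) = 8*(1 + 6561) - (-6336 + 30276 + 6090) = 8*6562 - 1*30030 = 52496 - 30030 = 22466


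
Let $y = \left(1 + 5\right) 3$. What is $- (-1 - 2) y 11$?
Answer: $594$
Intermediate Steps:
$y = 18$ ($y = 6 \cdot 3 = 18$)
$- (-1 - 2) y 11 = - (-1 - 2) 18 \cdot 11 = \left(-1\right) \left(-3\right) 18 \cdot 11 = 3 \cdot 18 \cdot 11 = 54 \cdot 11 = 594$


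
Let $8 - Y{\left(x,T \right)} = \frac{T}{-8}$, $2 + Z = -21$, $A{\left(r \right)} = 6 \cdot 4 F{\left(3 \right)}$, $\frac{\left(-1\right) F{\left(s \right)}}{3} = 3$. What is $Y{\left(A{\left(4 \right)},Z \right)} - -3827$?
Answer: $\frac{30657}{8} \approx 3832.1$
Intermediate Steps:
$F{\left(s \right)} = -9$ ($F{\left(s \right)} = \left(-3\right) 3 = -9$)
$A{\left(r \right)} = -216$ ($A{\left(r \right)} = 6 \cdot 4 \left(-9\right) = 24 \left(-9\right) = -216$)
$Z = -23$ ($Z = -2 - 21 = -23$)
$Y{\left(x,T \right)} = 8 + \frac{T}{8}$ ($Y{\left(x,T \right)} = 8 - \frac{T}{-8} = 8 - T \left(- \frac{1}{8}\right) = 8 - - \frac{T}{8} = 8 + \frac{T}{8}$)
$Y{\left(A{\left(4 \right)},Z \right)} - -3827 = \left(8 + \frac{1}{8} \left(-23\right)\right) - -3827 = \left(8 - \frac{23}{8}\right) + 3827 = \frac{41}{8} + 3827 = \frac{30657}{8}$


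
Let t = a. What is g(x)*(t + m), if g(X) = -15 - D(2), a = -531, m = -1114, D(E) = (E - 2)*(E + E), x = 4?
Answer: 24675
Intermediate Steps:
D(E) = 2*E*(-2 + E) (D(E) = (-2 + E)*(2*E) = 2*E*(-2 + E))
g(X) = -15 (g(X) = -15 - 2*2*(-2 + 2) = -15 - 2*2*0 = -15 - 1*0 = -15 + 0 = -15)
t = -531
g(x)*(t + m) = -15*(-531 - 1114) = -15*(-1645) = 24675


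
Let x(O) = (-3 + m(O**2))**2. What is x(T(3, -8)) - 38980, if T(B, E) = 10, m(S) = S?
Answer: -29571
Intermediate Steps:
x(O) = (-3 + O**2)**2
x(T(3, -8)) - 38980 = (-3 + 10**2)**2 - 38980 = (-3 + 100)**2 - 38980 = 97**2 - 38980 = 9409 - 38980 = -29571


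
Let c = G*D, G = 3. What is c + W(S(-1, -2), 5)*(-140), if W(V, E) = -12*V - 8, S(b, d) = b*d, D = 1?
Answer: 4483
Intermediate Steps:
W(V, E) = -8 - 12*V
c = 3 (c = 3*1 = 3)
c + W(S(-1, -2), 5)*(-140) = 3 + (-8 - (-12)*(-2))*(-140) = 3 + (-8 - 12*2)*(-140) = 3 + (-8 - 24)*(-140) = 3 - 32*(-140) = 3 + 4480 = 4483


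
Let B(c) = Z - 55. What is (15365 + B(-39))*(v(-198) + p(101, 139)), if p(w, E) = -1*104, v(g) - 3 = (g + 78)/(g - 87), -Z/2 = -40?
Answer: -1547910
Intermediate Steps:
Z = 80 (Z = -2*(-40) = 80)
v(g) = 3 + (78 + g)/(-87 + g) (v(g) = 3 + (g + 78)/(g - 87) = 3 + (78 + g)/(-87 + g))
B(c) = 25 (B(c) = 80 - 55 = 25)
p(w, E) = -104
(15365 + B(-39))*(v(-198) + p(101, 139)) = (15365 + 25)*((-183 + 4*(-198))/(-87 - 198) - 104) = 15390*((-183 - 792)/(-285) - 104) = 15390*(-1/285*(-975) - 104) = 15390*(65/19 - 104) = 15390*(-1911/19) = -1547910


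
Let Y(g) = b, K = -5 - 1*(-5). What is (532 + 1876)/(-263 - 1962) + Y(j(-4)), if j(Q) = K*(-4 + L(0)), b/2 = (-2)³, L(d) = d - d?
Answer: -38008/2225 ≈ -17.082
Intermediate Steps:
L(d) = 0
K = 0 (K = -5 + 5 = 0)
b = -16 (b = 2*(-2)³ = 2*(-8) = -16)
j(Q) = 0 (j(Q) = 0*(-4 + 0) = 0*(-4) = 0)
Y(g) = -16
(532 + 1876)/(-263 - 1962) + Y(j(-4)) = (532 + 1876)/(-263 - 1962) - 16 = 2408/(-2225) - 16 = 2408*(-1/2225) - 16 = -2408/2225 - 16 = -38008/2225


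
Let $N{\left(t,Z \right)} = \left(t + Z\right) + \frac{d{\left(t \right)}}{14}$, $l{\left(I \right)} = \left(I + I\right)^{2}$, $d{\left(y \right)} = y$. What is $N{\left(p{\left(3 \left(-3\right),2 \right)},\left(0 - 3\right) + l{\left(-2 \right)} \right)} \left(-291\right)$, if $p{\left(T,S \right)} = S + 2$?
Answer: $- \frac{35211}{7} \approx -5030.1$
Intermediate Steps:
$p{\left(T,S \right)} = 2 + S$
$l{\left(I \right)} = 4 I^{2}$ ($l{\left(I \right)} = \left(2 I\right)^{2} = 4 I^{2}$)
$N{\left(t,Z \right)} = Z + \frac{15 t}{14}$ ($N{\left(t,Z \right)} = \left(t + Z\right) + \frac{t}{14} = \left(Z + t\right) + t \frac{1}{14} = \left(Z + t\right) + \frac{t}{14} = Z + \frac{15 t}{14}$)
$N{\left(p{\left(3 \left(-3\right),2 \right)},\left(0 - 3\right) + l{\left(-2 \right)} \right)} \left(-291\right) = \left(\left(\left(0 - 3\right) + 4 \left(-2\right)^{2}\right) + \frac{15 \left(2 + 2\right)}{14}\right) \left(-291\right) = \left(\left(-3 + 4 \cdot 4\right) + \frac{15}{14} \cdot 4\right) \left(-291\right) = \left(\left(-3 + 16\right) + \frac{30}{7}\right) \left(-291\right) = \left(13 + \frac{30}{7}\right) \left(-291\right) = \frac{121}{7} \left(-291\right) = - \frac{35211}{7}$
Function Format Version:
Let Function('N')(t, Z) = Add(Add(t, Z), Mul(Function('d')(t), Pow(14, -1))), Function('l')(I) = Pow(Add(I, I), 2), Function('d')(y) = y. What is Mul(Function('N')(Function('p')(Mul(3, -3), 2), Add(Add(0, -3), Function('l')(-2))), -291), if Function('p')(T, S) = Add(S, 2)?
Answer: Rational(-35211, 7) ≈ -5030.1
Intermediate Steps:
Function('p')(T, S) = Add(2, S)
Function('l')(I) = Mul(4, Pow(I, 2)) (Function('l')(I) = Pow(Mul(2, I), 2) = Mul(4, Pow(I, 2)))
Function('N')(t, Z) = Add(Z, Mul(Rational(15, 14), t)) (Function('N')(t, Z) = Add(Add(t, Z), Mul(t, Pow(14, -1))) = Add(Add(Z, t), Mul(t, Rational(1, 14))) = Add(Add(Z, t), Mul(Rational(1, 14), t)) = Add(Z, Mul(Rational(15, 14), t)))
Mul(Function('N')(Function('p')(Mul(3, -3), 2), Add(Add(0, -3), Function('l')(-2))), -291) = Mul(Add(Add(Add(0, -3), Mul(4, Pow(-2, 2))), Mul(Rational(15, 14), Add(2, 2))), -291) = Mul(Add(Add(-3, Mul(4, 4)), Mul(Rational(15, 14), 4)), -291) = Mul(Add(Add(-3, 16), Rational(30, 7)), -291) = Mul(Add(13, Rational(30, 7)), -291) = Mul(Rational(121, 7), -291) = Rational(-35211, 7)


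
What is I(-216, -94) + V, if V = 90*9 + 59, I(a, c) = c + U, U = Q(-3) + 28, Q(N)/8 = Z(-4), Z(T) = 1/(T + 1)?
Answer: 2401/3 ≈ 800.33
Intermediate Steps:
Z(T) = 1/(1 + T)
Q(N) = -8/3 (Q(N) = 8/(1 - 4) = 8/(-3) = 8*(-1/3) = -8/3)
U = 76/3 (U = -8/3 + 28 = 76/3 ≈ 25.333)
I(a, c) = 76/3 + c (I(a, c) = c + 76/3 = 76/3 + c)
V = 869 (V = 810 + 59 = 869)
I(-216, -94) + V = (76/3 - 94) + 869 = -206/3 + 869 = 2401/3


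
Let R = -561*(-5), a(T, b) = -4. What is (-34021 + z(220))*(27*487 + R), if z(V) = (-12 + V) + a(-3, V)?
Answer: -539516418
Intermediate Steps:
R = 2805
z(V) = -16 + V (z(V) = (-12 + V) - 4 = -16 + V)
(-34021 + z(220))*(27*487 + R) = (-34021 + (-16 + 220))*(27*487 + 2805) = (-34021 + 204)*(13149 + 2805) = -33817*15954 = -539516418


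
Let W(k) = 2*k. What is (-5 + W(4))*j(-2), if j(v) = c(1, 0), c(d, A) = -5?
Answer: -15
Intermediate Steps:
j(v) = -5
(-5 + W(4))*j(-2) = (-5 + 2*4)*(-5) = (-5 + 8)*(-5) = 3*(-5) = -15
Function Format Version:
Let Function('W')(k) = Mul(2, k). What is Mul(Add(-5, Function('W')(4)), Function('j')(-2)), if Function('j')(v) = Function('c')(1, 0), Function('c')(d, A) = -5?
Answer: -15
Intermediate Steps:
Function('j')(v) = -5
Mul(Add(-5, Function('W')(4)), Function('j')(-2)) = Mul(Add(-5, Mul(2, 4)), -5) = Mul(Add(-5, 8), -5) = Mul(3, -5) = -15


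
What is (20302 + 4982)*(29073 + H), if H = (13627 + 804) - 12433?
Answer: 785599164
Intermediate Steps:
H = 1998 (H = 14431 - 12433 = 1998)
(20302 + 4982)*(29073 + H) = (20302 + 4982)*(29073 + 1998) = 25284*31071 = 785599164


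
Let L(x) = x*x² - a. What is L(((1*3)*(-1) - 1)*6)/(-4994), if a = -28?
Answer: 6898/2497 ≈ 2.7625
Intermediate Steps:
L(x) = 28 + x³ (L(x) = x*x² - 1*(-28) = x³ + 28 = 28 + x³)
L(((1*3)*(-1) - 1)*6)/(-4994) = (28 + (((1*3)*(-1) - 1)*6)³)/(-4994) = (28 + ((3*(-1) - 1)*6)³)*(-1/4994) = (28 + ((-3 - 1)*6)³)*(-1/4994) = (28 + (-4*6)³)*(-1/4994) = (28 + (-24)³)*(-1/4994) = (28 - 13824)*(-1/4994) = -13796*(-1/4994) = 6898/2497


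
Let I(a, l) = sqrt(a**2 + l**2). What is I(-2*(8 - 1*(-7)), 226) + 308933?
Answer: 308933 + 2*sqrt(12994) ≈ 3.0916e+5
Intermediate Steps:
I(-2*(8 - 1*(-7)), 226) + 308933 = sqrt((-2*(8 - 1*(-7)))**2 + 226**2) + 308933 = sqrt((-2*(8 + 7))**2 + 51076) + 308933 = sqrt((-2*15)**2 + 51076) + 308933 = sqrt((-30)**2 + 51076) + 308933 = sqrt(900 + 51076) + 308933 = sqrt(51976) + 308933 = 2*sqrt(12994) + 308933 = 308933 + 2*sqrt(12994)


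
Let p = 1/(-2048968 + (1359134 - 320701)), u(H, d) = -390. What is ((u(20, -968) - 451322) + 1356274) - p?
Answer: 914091560671/1010535 ≈ 9.0456e+5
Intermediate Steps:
p = -1/1010535 (p = 1/(-2048968 + 1038433) = 1/(-1010535) = -1/1010535 ≈ -9.8957e-7)
((u(20, -968) - 451322) + 1356274) - p = ((-390 - 451322) + 1356274) - 1*(-1/1010535) = (-451712 + 1356274) + 1/1010535 = 904562 + 1/1010535 = 914091560671/1010535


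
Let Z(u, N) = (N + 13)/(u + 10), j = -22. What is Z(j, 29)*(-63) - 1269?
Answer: -2097/2 ≈ -1048.5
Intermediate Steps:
Z(u, N) = (13 + N)/(10 + u)
Z(j, 29)*(-63) - 1269 = ((13 + 29)/(10 - 22))*(-63) - 1269 = (42/(-12))*(-63) - 1269 = -1/12*42*(-63) - 1269 = -7/2*(-63) - 1269 = 441/2 - 1269 = -2097/2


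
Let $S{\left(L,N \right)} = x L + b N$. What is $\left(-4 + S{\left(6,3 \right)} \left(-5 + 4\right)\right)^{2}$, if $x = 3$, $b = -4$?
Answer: $100$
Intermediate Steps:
$S{\left(L,N \right)} = - 4 N + 3 L$ ($S{\left(L,N \right)} = 3 L - 4 N = - 4 N + 3 L$)
$\left(-4 + S{\left(6,3 \right)} \left(-5 + 4\right)\right)^{2} = \left(-4 + \left(\left(-4\right) 3 + 3 \cdot 6\right) \left(-5 + 4\right)\right)^{2} = \left(-4 + \left(-12 + 18\right) \left(-1\right)\right)^{2} = \left(-4 + 6 \left(-1\right)\right)^{2} = \left(-4 - 6\right)^{2} = \left(-10\right)^{2} = 100$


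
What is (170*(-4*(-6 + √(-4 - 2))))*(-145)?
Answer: -591600 + 98600*I*√6 ≈ -5.916e+5 + 2.4152e+5*I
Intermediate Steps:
(170*(-4*(-6 + √(-4 - 2))))*(-145) = (170*(-4*(-6 + √(-6))))*(-145) = (170*(-4*(-6 + I*√6)))*(-145) = (170*(24 - 4*I*√6))*(-145) = (4080 - 680*I*√6)*(-145) = -591600 + 98600*I*√6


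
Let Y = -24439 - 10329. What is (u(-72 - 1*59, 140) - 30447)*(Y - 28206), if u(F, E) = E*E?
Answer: 683078978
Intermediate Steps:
Y = -34768
u(F, E) = E**2
(u(-72 - 1*59, 140) - 30447)*(Y - 28206) = (140**2 - 30447)*(-34768 - 28206) = (19600 - 30447)*(-62974) = -10847*(-62974) = 683078978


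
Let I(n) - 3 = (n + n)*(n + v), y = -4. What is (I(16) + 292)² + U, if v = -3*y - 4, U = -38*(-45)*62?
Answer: 1235989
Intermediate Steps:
U = 106020 (U = 1710*62 = 106020)
v = 8 (v = -3*(-4) - 4 = 12 - 4 = 8)
I(n) = 3 + 2*n*(8 + n) (I(n) = 3 + (n + n)*(n + 8) = 3 + (2*n)*(8 + n) = 3 + 2*n*(8 + n))
(I(16) + 292)² + U = ((3 + 2*16² + 16*16) + 292)² + 106020 = ((3 + 2*256 + 256) + 292)² + 106020 = ((3 + 512 + 256) + 292)² + 106020 = (771 + 292)² + 106020 = 1063² + 106020 = 1129969 + 106020 = 1235989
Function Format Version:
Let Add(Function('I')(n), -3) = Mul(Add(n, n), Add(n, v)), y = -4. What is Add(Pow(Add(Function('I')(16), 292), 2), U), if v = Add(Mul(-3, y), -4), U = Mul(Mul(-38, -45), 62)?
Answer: 1235989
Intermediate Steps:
U = 106020 (U = Mul(1710, 62) = 106020)
v = 8 (v = Add(Mul(-3, -4), -4) = Add(12, -4) = 8)
Function('I')(n) = Add(3, Mul(2, n, Add(8, n))) (Function('I')(n) = Add(3, Mul(Add(n, n), Add(n, 8))) = Add(3, Mul(Mul(2, n), Add(8, n))) = Add(3, Mul(2, n, Add(8, n))))
Add(Pow(Add(Function('I')(16), 292), 2), U) = Add(Pow(Add(Add(3, Mul(2, Pow(16, 2)), Mul(16, 16)), 292), 2), 106020) = Add(Pow(Add(Add(3, Mul(2, 256), 256), 292), 2), 106020) = Add(Pow(Add(Add(3, 512, 256), 292), 2), 106020) = Add(Pow(Add(771, 292), 2), 106020) = Add(Pow(1063, 2), 106020) = Add(1129969, 106020) = 1235989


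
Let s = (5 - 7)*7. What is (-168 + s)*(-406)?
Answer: 73892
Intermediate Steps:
s = -14 (s = -2*7 = -14)
(-168 + s)*(-406) = (-168 - 14)*(-406) = -182*(-406) = 73892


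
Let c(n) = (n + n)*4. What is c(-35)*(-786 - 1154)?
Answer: 543200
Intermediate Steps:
c(n) = 8*n (c(n) = (2*n)*4 = 8*n)
c(-35)*(-786 - 1154) = (8*(-35))*(-786 - 1154) = -280*(-1940) = 543200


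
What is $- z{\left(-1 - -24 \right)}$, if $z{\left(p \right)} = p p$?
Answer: $-529$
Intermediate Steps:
$z{\left(p \right)} = p^{2}$
$- z{\left(-1 - -24 \right)} = - \left(-1 - -24\right)^{2} = - \left(-1 + 24\right)^{2} = - 23^{2} = \left(-1\right) 529 = -529$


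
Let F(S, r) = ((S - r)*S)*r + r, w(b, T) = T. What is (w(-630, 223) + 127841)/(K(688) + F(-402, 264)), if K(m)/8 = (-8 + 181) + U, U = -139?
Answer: 16008/8835223 ≈ 0.0018118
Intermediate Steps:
K(m) = 272 (K(m) = 8*((-8 + 181) - 139) = 8*(173 - 139) = 8*34 = 272)
F(S, r) = r + S*r*(S - r) (F(S, r) = (S*(S - r))*r + r = S*r*(S - r) + r = r + S*r*(S - r))
(w(-630, 223) + 127841)/(K(688) + F(-402, 264)) = (223 + 127841)/(272 + 264*(1 + (-402)² - 1*(-402)*264)) = 128064/(272 + 264*(1 + 161604 + 106128)) = 128064/(272 + 264*267733) = 128064/(272 + 70681512) = 128064/70681784 = 128064*(1/70681784) = 16008/8835223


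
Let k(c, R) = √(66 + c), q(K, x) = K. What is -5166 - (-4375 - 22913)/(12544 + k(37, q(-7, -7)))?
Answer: -90281918734/17483537 - 3032*√103/17483537 ≈ -5163.8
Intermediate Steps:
-5166 - (-4375 - 22913)/(12544 + k(37, q(-7, -7))) = -5166 - (-4375 - 22913)/(12544 + √(66 + 37)) = -5166 - (-27288)/(12544 + √103) = -5166 + 27288/(12544 + √103)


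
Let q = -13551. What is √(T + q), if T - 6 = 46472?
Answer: √32927 ≈ 181.46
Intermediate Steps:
T = 46478 (T = 6 + 46472 = 46478)
√(T + q) = √(46478 - 13551) = √32927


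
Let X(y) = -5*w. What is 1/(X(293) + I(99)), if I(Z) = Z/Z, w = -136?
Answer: 1/681 ≈ 0.0014684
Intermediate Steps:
I(Z) = 1
X(y) = 680 (X(y) = -5*(-136) = 680)
1/(X(293) + I(99)) = 1/(680 + 1) = 1/681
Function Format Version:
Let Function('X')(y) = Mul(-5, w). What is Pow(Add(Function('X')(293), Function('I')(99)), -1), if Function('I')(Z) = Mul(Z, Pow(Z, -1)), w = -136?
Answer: Rational(1, 681) ≈ 0.0014684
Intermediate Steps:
Function('I')(Z) = 1
Function('X')(y) = 680 (Function('X')(y) = Mul(-5, -136) = 680)
Pow(Add(Function('X')(293), Function('I')(99)), -1) = Pow(Add(680, 1), -1) = Pow(681, -1) = Rational(1, 681)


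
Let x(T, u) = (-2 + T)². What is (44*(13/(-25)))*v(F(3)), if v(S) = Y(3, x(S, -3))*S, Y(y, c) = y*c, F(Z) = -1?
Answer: 15444/25 ≈ 617.76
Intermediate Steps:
Y(y, c) = c*y
v(S) = 3*S*(-2 + S)² (v(S) = ((-2 + S)²*3)*S = (3*(-2 + S)²)*S = 3*S*(-2 + S)²)
(44*(13/(-25)))*v(F(3)) = (44*(13/(-25)))*(3*(-1)*(-2 - 1)²) = (44*(13*(-1/25)))*(3*(-1)*(-3)²) = (44*(-13/25))*(3*(-1)*9) = -572/25*(-27) = 15444/25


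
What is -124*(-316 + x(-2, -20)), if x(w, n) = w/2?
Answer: 39308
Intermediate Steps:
x(w, n) = w/2 (x(w, n) = w*(½) = w/2)
-124*(-316 + x(-2, -20)) = -124*(-316 + (½)*(-2)) = -124*(-316 - 1) = -124*(-317) = 39308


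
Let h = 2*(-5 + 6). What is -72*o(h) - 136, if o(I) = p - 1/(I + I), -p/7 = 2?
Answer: 890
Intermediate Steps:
h = 2 (h = 2*1 = 2)
p = -14 (p = -7*2 = -14)
o(I) = -14 - 1/(2*I) (o(I) = -14 - 1/(I + I) = -14 - 1/(2*I))
-72*o(h) - 136 = -72*(-14 - ½/2) - 136 = -72*(-14 - ½*½) - 136 = -72*(-14 - ¼) - 136 = -72*(-57/4) - 136 = 1026 - 136 = 890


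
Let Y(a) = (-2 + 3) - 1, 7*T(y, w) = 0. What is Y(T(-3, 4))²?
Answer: 0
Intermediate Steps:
T(y, w) = 0 (T(y, w) = (⅐)*0 = 0)
Y(a) = 0 (Y(a) = 1 - 1 = 0)
Y(T(-3, 4))² = 0² = 0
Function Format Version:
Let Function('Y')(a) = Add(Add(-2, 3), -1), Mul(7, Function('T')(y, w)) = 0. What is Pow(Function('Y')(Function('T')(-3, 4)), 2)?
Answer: 0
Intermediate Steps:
Function('T')(y, w) = 0 (Function('T')(y, w) = Mul(Rational(1, 7), 0) = 0)
Function('Y')(a) = 0 (Function('Y')(a) = Add(1, -1) = 0)
Pow(Function('Y')(Function('T')(-3, 4)), 2) = Pow(0, 2) = 0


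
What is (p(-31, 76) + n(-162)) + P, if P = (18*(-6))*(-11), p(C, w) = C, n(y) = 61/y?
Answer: 187373/162 ≈ 1156.6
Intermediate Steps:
P = 1188 (P = -108*(-11) = 1188)
(p(-31, 76) + n(-162)) + P = (-31 + 61/(-162)) + 1188 = (-31 + 61*(-1/162)) + 1188 = (-31 - 61/162) + 1188 = -5083/162 + 1188 = 187373/162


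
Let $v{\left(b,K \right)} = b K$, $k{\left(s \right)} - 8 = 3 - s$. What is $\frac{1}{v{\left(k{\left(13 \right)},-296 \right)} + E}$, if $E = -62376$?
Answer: $- \frac{1}{61784} \approx -1.6185 \cdot 10^{-5}$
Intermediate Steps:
$k{\left(s \right)} = 11 - s$ ($k{\left(s \right)} = 8 - \left(-3 + s\right) = 11 - s$)
$v{\left(b,K \right)} = K b$
$\frac{1}{v{\left(k{\left(13 \right)},-296 \right)} + E} = \frac{1}{- 296 \left(11 - 13\right) - 62376} = \frac{1}{\left(-296\right) \left(-2\right) - 62376} = \frac{1}{592 - 62376} = \frac{1}{-61784} = - \frac{1}{61784}$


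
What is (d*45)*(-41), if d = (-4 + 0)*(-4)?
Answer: -29520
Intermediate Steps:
d = 16 (d = -4*(-4) = 16)
(d*45)*(-41) = (16*45)*(-41) = 720*(-41) = -29520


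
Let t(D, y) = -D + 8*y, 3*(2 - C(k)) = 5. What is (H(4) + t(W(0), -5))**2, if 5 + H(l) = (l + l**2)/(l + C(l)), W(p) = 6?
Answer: 363609/169 ≈ 2151.5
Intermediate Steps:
C(k) = 1/3 (C(k) = 2 - 1/3*5 = 2 - 5/3 = 1/3)
H(l) = -5 + (l + l**2)/(1/3 + l) (H(l) = -5 + (l + l**2)/(l + 1/3) = -5 + (l + l**2)/(1/3 + l))
(H(4) + t(W(0), -5))**2 = ((-5 - 12*4 + 3*4**2)/(1 + 3*4) + (-1*6 + 8*(-5)))**2 = ((-5 - 48 + 3*16)/(1 + 12) + (-6 - 40))**2 = ((-5 - 48 + 48)/13 - 46)**2 = ((1/13)*(-5) - 46)**2 = (-5/13 - 46)**2 = (-603/13)**2 = 363609/169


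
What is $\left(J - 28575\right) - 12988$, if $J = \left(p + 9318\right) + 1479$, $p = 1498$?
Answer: $-29268$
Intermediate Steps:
$J = 12295$ ($J = \left(1498 + 9318\right) + 1479 = 10816 + 1479 = 12295$)
$\left(J - 28575\right) - 12988 = \left(12295 - 28575\right) - 12988 = -16280 - 12988 = -29268$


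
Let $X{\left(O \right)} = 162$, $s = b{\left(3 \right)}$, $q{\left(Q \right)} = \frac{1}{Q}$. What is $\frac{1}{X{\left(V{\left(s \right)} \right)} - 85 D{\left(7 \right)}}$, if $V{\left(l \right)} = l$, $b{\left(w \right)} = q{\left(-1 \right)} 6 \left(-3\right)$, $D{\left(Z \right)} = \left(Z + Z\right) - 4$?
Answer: $- \frac{1}{688} \approx -0.0014535$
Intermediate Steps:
$D{\left(Z \right)} = -4 + 2 Z$ ($D{\left(Z \right)} = 2 Z - 4 = -4 + 2 Z$)
$b{\left(w \right)} = 18$ ($b{\left(w \right)} = \frac{1}{-1} \cdot 6 \left(-3\right) = \left(-1\right) 6 \left(-3\right) = \left(-6\right) \left(-3\right) = 18$)
$s = 18$
$\frac{1}{X{\left(V{\left(s \right)} \right)} - 85 D{\left(7 \right)}} = \frac{1}{162 - 85 \left(-4 + 2 \cdot 7\right)} = \frac{1}{162 - 85 \left(-4 + 14\right)} = \frac{1}{162 - 850} = \frac{1}{-688} = - \frac{1}{688}$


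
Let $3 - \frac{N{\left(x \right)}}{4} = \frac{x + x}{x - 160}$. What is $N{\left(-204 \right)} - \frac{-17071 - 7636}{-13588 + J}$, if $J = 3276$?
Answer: $\frac{4805071}{938392} \approx 5.1205$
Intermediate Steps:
$N{\left(x \right)} = 12 - \frac{8 x}{-160 + x}$ ($N{\left(x \right)} = 12 - 4 \frac{x + x}{x - 160} = 12 - 4 \frac{2 x}{-160 + x} = 12 - \frac{8 x}{-160 + x}$)
$N{\left(-204 \right)} - \frac{-17071 - 7636}{-13588 + J} = \frac{4 \left(-480 - 204\right)}{-160 - 204} - \frac{-17071 - 7636}{-13588 + 3276} = 4 \frac{1}{-364} \left(-684\right) - - \frac{24707}{-10312} = 4 \left(- \frac{1}{364}\right) \left(-684\right) - \left(-24707\right) \left(- \frac{1}{10312}\right) = \frac{684}{91} - \frac{24707}{10312} = \frac{4805071}{938392}$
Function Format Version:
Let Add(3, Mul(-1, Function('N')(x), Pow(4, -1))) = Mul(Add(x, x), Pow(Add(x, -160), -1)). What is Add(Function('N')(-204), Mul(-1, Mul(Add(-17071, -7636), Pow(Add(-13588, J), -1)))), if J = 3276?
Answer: Rational(4805071, 938392) ≈ 5.1205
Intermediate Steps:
Function('N')(x) = Add(12, Mul(-8, x, Pow(Add(-160, x), -1))) (Function('N')(x) = Add(12, Mul(-4, Mul(Add(x, x), Pow(Add(x, -160), -1)))) = Add(12, Mul(-4, Mul(Mul(2, x), Pow(Add(-160, x), -1)))) = Add(12, Mul(-4, Mul(2, x, Pow(Add(-160, x), -1)))) = Add(12, Mul(-8, x, Pow(Add(-160, x), -1))))
Add(Function('N')(-204), Mul(-1, Mul(Add(-17071, -7636), Pow(Add(-13588, J), -1)))) = Add(Mul(4, Pow(Add(-160, -204), -1), Add(-480, -204)), Mul(-1, Mul(Add(-17071, -7636), Pow(Add(-13588, 3276), -1)))) = Add(Mul(4, Pow(-364, -1), -684), Mul(-1, Mul(-24707, Pow(-10312, -1)))) = Add(Mul(4, Rational(-1, 364), -684), Mul(-1, Mul(-24707, Rational(-1, 10312)))) = Add(Rational(684, 91), Mul(-1, Rational(24707, 10312))) = Add(Rational(684, 91), Rational(-24707, 10312)) = Rational(4805071, 938392)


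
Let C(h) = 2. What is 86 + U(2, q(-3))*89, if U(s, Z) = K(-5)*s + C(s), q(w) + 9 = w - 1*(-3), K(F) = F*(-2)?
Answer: 2044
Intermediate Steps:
K(F) = -2*F
q(w) = -6 + w (q(w) = -9 + (w - 1*(-3)) = -9 + (w + 3) = -9 + (3 + w) = -6 + w)
U(s, Z) = 2 + 10*s (U(s, Z) = (-2*(-5))*s + 2 = 10*s + 2 = 2 + 10*s)
86 + U(2, q(-3))*89 = 86 + (2 + 10*2)*89 = 86 + (2 + 20)*89 = 86 + 22*89 = 86 + 1958 = 2044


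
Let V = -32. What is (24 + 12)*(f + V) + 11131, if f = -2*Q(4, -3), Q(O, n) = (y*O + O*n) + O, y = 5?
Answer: 9115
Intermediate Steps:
Q(O, n) = 6*O + O*n (Q(O, n) = (5*O + O*n) + O = 6*O + O*n)
f = -24 (f = -8*(6 - 3) = -8*3 = -2*12 = -24)
(24 + 12)*(f + V) + 11131 = (24 + 12)*(-24 - 32) + 11131 = 36*(-56) + 11131 = -2016 + 11131 = 9115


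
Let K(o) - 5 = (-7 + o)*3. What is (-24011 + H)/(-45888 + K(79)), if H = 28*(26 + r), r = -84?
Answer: 25635/45667 ≈ 0.56135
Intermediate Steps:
H = -1624 (H = 28*(26 - 84) = 28*(-58) = -1624)
K(o) = -16 + 3*o (K(o) = 5 + (-7 + o)*3 = 5 + (-21 + 3*o) = -16 + 3*o)
(-24011 + H)/(-45888 + K(79)) = (-24011 - 1624)/(-45888 + (-16 + 3*79)) = -25635/(-45888 + (-16 + 237)) = -25635/(-45888 + 221) = -25635/(-45667) = -25635*(-1/45667) = 25635/45667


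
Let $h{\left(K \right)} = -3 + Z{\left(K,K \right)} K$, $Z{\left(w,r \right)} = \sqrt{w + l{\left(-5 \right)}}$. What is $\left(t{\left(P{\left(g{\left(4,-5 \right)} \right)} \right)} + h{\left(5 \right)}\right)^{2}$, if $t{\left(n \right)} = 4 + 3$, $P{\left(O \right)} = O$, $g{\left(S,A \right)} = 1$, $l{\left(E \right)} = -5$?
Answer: $16$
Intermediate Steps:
$Z{\left(w,r \right)} = \sqrt{-5 + w}$ ($Z{\left(w,r \right)} = \sqrt{w - 5} = \sqrt{-5 + w}$)
$t{\left(n \right)} = 7$
$h{\left(K \right)} = -3 + K \sqrt{-5 + K}$ ($h{\left(K \right)} = -3 + \sqrt{-5 + K} K = -3 + K \sqrt{-5 + K}$)
$\left(t{\left(P{\left(g{\left(4,-5 \right)} \right)} \right)} + h{\left(5 \right)}\right)^{2} = \left(7 - \left(3 - 5 \sqrt{-5 + 5}\right)\right)^{2} = \left(7 - \left(3 - 5 \sqrt{0}\right)\right)^{2} = \left(7 + \left(-3 + 5 \cdot 0\right)\right)^{2} = \left(7 + \left(-3 + 0\right)\right)^{2} = \left(7 - 3\right)^{2} = 4^{2} = 16$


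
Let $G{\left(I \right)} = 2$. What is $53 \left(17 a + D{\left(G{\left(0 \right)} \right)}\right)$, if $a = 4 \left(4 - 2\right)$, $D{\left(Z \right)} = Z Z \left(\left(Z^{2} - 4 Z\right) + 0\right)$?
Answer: $6360$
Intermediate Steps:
$D{\left(Z \right)} = Z^{2} \left(Z^{2} - 4 Z\right)$
$a = 8$ ($a = 4 \cdot 2 = 8$)
$53 \left(17 a + D{\left(G{\left(0 \right)} \right)}\right) = 53 \left(17 \cdot 8 + 2^{3} \left(-4 + 2\right)\right) = 53 \left(136 + 8 \left(-2\right)\right) = 53 \left(136 - 16\right) = 53 \cdot 120 = 6360$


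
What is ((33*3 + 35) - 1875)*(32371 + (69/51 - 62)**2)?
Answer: -18138051380/289 ≈ -6.2761e+7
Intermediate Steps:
((33*3 + 35) - 1875)*(32371 + (69/51 - 62)**2) = ((99 + 35) - 1875)*(32371 + (69*(1/51) - 62)**2) = (134 - 1875)*(32371 + (23/17 - 62)**2) = -1741*(32371 + (-1031/17)**2) = -1741*(32371 + 1062961/289) = -1741*10418180/289 = -18138051380/289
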